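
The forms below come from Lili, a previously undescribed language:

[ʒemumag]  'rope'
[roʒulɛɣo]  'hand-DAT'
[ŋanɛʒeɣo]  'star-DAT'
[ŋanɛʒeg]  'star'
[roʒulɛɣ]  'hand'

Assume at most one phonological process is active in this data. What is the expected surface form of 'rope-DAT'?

[ʒemumaɣo]

In [ŋanɛʒeɣo] and [ŋanɛʒeg] the final segment of 'star' alternates: [ɣ] ~ [g].
But 'hand' keeps [ɣ] in both environments ([roʒulɛɣo], [roʒulɛɣ]), so there is no rule changing /ɣ/ to [g] in isolation.
The alternation reflects intervocalic spirantization: voiced stops become fricatives between vowels. /g/ is underlying.
The one attested form of 'rope', [ʒemumag], shows underlying /ʒemumag/. Applying the same rule between vowels gives [ʒemumaɣo].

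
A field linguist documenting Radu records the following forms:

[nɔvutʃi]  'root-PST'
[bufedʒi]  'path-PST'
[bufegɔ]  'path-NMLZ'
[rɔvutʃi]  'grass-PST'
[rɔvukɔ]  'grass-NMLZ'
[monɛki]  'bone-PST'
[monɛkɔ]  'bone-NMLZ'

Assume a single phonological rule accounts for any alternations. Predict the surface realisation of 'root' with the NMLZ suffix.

The root 'grass' surfaces as [rɔvutʃi] and [rɔvukɔ], with a stem-final [tʃ] ~ [k] alternation.
The stem 'bone' ([monɛki], [monɛkɔ]) shows [k] unchanged in both environments, so [k] cannot be basic with [tʃ] derived before the PST suffix.
Therefore /tʃ/ is basic and [k] is derived by depalatalization (palato-alveolar /tʃ/ and /dʒ/ become [k] and [g] when no front vowel follows).
The one attested form of 'root', [nɔvutʃi], shows underlying /nɔvutʃ/. Applying the same rule when no front vowel follows gives [nɔvukɔ].

[nɔvukɔ]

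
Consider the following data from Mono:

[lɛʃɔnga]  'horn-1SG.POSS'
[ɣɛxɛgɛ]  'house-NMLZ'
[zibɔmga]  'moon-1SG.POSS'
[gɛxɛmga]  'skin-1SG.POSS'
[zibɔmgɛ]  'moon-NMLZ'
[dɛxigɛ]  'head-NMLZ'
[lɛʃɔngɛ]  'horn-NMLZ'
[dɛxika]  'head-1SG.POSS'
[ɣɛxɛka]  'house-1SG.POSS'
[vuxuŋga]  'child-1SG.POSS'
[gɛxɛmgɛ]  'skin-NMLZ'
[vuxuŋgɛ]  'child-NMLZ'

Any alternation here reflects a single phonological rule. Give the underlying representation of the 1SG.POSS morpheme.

The 1SG.POSS suffix surfaces as [-ga] and [-ka], depending on the final segment of the stem.
The NMLZ suffix, which begins with [g], is invariant after every stem; so [g] is not altered by any rule here.
The 1SG.POSS suffix is therefore /-ka/ underlyingly, with post-nasal voicing: voiceless stops become voiced after a nasal.

/-ka/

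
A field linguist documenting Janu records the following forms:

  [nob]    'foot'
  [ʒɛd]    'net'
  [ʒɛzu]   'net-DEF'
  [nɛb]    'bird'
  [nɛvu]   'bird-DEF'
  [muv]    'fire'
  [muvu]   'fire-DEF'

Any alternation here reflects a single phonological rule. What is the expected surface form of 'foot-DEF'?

The root 'bird' surfaces as [nɛb] and [nɛvu], with a stem-final [b] ~ [v] alternation.
Compare 'fire', with invariant [v] in [muv] and [muvu]: an analysis with underlying /v/ and a rule producing [b] in isolation would wrongly predict alternation here too.
So /b/ is underlying, and a rule of intervocalic spirantization — voiced stops become fricatives between vowels — gives [v].
From [nob] the stem 'foot' is /nob/; between vowels this yields [novu].

[novu]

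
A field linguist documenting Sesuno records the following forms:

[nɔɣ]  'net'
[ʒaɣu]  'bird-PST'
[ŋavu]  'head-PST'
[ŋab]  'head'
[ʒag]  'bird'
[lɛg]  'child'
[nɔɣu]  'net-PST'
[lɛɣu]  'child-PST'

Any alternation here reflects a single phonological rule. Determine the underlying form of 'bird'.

/ʒag/

'bird' shows [ɣ] ~ [g] at the end of the stem ([ʒaɣu] vs [ʒag]).
But 'net' keeps [ɣ] in both environments ([nɔɣu], [nɔɣ]), so there is no rule changing /ɣ/ to [g] in isolation.
Therefore /g/ is basic and [ɣ] is derived by intervocalic spirantization (voiced stops become fricatives between vowels).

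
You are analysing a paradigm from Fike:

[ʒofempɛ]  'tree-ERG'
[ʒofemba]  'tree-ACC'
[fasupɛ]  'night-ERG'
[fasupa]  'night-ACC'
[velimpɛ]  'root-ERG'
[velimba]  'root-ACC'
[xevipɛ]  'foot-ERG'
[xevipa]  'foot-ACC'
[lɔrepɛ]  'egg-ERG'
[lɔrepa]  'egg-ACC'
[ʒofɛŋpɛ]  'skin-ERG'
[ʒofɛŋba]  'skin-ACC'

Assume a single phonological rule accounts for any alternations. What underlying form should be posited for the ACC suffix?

/-ba/

The ACC morpheme has two allomorphs, [-ba] and [-pa].
The ERG suffix, which begins with [p], is invariant after every stem; so [p] is not altered by any rule here.
So the underlying form is /-ba/, and voiced stops become voiceless after a vowel.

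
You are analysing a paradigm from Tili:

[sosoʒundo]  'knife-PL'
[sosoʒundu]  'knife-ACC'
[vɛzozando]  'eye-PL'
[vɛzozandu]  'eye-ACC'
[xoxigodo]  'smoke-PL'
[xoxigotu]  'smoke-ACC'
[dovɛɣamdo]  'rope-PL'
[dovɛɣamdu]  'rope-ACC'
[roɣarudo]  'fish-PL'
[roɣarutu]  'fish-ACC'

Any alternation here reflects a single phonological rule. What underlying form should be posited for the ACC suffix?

The ACC morpheme has two allomorphs, [-du] and [-tu].
By contrast the PL suffix keeps its initial [d] throughout — that segment must be underlying.
The ACC suffix is therefore /-tu/ underlyingly, with post-nasal voicing: voiceless stops become voiced after a nasal.

/-tu/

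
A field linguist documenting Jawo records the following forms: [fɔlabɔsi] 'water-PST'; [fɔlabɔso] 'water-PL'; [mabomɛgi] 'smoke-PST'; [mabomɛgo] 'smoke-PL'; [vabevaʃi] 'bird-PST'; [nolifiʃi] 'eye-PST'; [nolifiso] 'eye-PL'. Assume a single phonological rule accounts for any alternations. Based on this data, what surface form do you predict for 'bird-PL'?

'eye' shows [ʃ] ~ [s] at the end of the stem ([nolifiʃi] vs [nolifiso]).
But 'water' keeps [s] in both environments ([fɔlabɔsi], [fɔlabɔso]), so there is no rule changing /s/ to [ʃ] before the PST suffix.
So /ʃ/ is underlying, and a rule of depalatalization — palato-alveolar /ʃ/ becomes [s] when no front vowel follows — gives [s].
The one attested form of 'bird', [vabevaʃi], shows underlying /vabevaʃ/. Applying the same rule when no front vowel follows gives [vabevaso].

[vabevaso]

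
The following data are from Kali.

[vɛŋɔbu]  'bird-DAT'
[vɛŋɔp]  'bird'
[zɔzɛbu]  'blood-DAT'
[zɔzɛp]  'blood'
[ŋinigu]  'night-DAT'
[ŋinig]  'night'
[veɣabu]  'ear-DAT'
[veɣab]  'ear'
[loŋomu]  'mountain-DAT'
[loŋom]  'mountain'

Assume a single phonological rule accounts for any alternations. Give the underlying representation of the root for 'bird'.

/vɛŋɔp/

The root 'bird' surfaces as [vɛŋɔbu] and [vɛŋɔp], with a stem-final [b] ~ [p] alternation.
Compare 'ear', with invariant [b] in [veɣabu] and [veɣab]: an analysis with underlying /b/ and a rule producing [p] in isolation would wrongly predict alternation here too.
The alternation reflects intervocalic voicing: voiceless stops become voiced between vowels. /p/ is underlying.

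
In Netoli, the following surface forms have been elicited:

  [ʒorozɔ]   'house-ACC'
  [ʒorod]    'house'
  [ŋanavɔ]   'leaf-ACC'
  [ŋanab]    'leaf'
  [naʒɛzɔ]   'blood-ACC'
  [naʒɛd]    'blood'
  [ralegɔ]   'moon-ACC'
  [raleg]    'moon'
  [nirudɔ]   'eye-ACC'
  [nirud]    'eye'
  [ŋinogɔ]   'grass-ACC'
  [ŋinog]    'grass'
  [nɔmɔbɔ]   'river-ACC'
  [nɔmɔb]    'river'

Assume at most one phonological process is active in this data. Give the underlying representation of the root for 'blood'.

/naʒɛz/

The stem for 'blood' ends in [z] in [naʒɛzɔ] but [d] in [naʒɛd].
Compare 'eye', with invariant [d] in [nirudɔ] and [nirud]: an analysis with underlying /d/ and a rule producing [z] before the ACC suffix would wrongly predict alternation here too.
So /z/ is underlying, and a rule of word-final hardening — voiced fricatives become stops word-finally — gives [d].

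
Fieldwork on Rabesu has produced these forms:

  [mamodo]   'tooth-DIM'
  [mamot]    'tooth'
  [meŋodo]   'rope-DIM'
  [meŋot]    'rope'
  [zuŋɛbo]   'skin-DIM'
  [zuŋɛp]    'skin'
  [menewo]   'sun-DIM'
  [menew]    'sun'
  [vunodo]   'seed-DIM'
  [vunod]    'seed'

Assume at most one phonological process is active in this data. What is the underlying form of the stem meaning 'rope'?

'rope' shows [d] ~ [t] at the end of the stem ([meŋodo] vs [meŋot]).
Compare 'seed', with invariant [d] in [vunodo] and [vunod]: an analysis with underlying /d/ and a rule producing [t] in isolation would wrongly predict alternation here too.
The underlying segment must be /t/; voiceless stops become voiced between vowels, yielding [d] there.

/meŋot/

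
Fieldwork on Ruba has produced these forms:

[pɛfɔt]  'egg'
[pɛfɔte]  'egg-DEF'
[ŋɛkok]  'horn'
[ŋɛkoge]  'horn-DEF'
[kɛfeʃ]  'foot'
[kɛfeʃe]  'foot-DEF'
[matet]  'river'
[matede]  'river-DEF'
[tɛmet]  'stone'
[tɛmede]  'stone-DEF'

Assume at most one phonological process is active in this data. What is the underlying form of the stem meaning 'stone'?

/tɛmed/

The root 'stone' surfaces as [tɛmet] and [tɛmede], with a stem-final [t] ~ [d] alternation.
The stem 'egg' ([pɛfɔt], [pɛfɔte]) shows [t] unchanged in both environments, so [t] cannot be basic with [d] derived before the DEF suffix.
The alternation reflects word-final obstruent devoicing: voiced obstruents become voiceless word-finally. /d/ is underlying.
So 'stone' = /tɛmed/.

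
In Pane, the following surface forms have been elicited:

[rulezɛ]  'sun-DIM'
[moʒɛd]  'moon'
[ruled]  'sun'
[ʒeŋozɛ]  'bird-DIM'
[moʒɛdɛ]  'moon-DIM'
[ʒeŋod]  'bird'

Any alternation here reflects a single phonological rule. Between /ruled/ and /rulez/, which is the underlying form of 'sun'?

/rulez/

In [ruled] and [rulezɛ] the final segment of 'sun' alternates: [d] ~ [z].
The stem 'moon' ([moʒɛd], [moʒɛdɛ]) shows [d] unchanged in both environments, so [d] cannot be basic with [z] derived before the DIM suffix.
So /z/ is underlying, and a rule of word-final hardening — voiced fricatives become stops word-finally — gives [d].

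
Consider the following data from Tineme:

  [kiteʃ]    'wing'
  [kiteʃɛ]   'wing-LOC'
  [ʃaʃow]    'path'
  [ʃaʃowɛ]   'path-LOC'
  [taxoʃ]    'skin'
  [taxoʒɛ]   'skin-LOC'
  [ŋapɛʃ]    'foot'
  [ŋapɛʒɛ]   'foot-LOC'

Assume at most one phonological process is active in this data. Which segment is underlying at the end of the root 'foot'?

/ʒ/

The root 'foot' surfaces as [ŋapɛʃ] and [ŋapɛʒɛ], with a stem-final [ʃ] ~ [ʒ] alternation.
If /ʃ/ were underlying and a rule turned it into [ʒ] before the LOC suffix, 'wing' would also alternate; but it has [ʃ] in both [kiteʃ] and [kiteʃɛ].
The alternation reflects word-final obstruent devoicing: voiced obstruents become voiceless word-finally. /ʒ/ is underlying.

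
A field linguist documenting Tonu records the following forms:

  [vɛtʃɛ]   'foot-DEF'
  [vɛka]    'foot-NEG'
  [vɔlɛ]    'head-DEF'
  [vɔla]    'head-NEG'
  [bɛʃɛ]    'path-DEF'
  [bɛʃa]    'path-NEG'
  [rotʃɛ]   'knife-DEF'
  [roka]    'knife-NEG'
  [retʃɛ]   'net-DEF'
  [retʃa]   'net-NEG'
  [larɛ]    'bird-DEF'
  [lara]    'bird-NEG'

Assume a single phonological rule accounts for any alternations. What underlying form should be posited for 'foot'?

In [vɛtʃɛ] and [vɛka] the final segment of 'foot' alternates: [tʃ] ~ [k].
The stem 'net' ([retʃɛ], [retʃa]) shows [tʃ] unchanged in both environments, so [tʃ] cannot be basic with [k] derived before the NEG suffix.
Therefore /k/ is basic and [tʃ] is derived by palatalization before a front vowel (/k/ becomes palato-alveolar [tʃ] before a front vowel).

/vɛk/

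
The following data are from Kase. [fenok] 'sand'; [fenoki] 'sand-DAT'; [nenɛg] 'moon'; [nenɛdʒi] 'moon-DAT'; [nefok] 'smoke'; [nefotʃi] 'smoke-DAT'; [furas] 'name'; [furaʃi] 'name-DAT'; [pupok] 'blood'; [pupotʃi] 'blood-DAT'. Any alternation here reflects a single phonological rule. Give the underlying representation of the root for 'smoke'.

/nefotʃ/

The stem for 'smoke' ends in [k] in [nefok] but [tʃ] in [nefotʃi].
But 'sand' keeps [k] in both environments ([fenok], [fenoki]), so there is no rule changing /k/ to [tʃ] before the DAT suffix.
So /tʃ/ is underlying, and a rule of depalatalization — palato-alveolar /tʃ/, /dʒ/ and /ʃ/ become [k], [g] and [s] when no front vowel follows — gives [k].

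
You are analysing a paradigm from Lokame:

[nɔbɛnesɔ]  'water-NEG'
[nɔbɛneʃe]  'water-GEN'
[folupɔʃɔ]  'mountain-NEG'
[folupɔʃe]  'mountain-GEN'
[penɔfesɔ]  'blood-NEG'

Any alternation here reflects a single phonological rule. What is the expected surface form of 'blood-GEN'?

In [nɔbɛnesɔ] and [nɔbɛneʃe] the final segment of 'water' alternates: [s] ~ [ʃ].
Compare 'mountain', with invariant [ʃ] in [folupɔʃɔ] and [folupɔʃe]: an analysis with underlying /ʃ/ and a rule producing [s] before the NEG suffix would wrongly predict alternation here too.
So /s/ is underlying, and a rule of palatalization before a front vowel — /s/ becomes palato-alveolar [ʃ] before a front vowel — gives [ʃ].
From [penɔfesɔ] the stem 'blood' is /penɔfes/; before a front vowel this yields [penɔfeʃe].

[penɔfeʃe]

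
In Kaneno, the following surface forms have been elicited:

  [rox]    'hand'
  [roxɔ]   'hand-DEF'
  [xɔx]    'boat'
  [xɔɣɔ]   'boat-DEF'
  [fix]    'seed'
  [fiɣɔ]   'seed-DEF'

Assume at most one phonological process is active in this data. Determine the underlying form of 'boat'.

/xɔɣ/

'boat' shows [x] ~ [ɣ] at the end of the stem ([xɔx] vs [xɔɣɔ]).
The stem 'hand' ([rox], [roxɔ]) shows [x] unchanged in both environments, so [x] cannot be basic with [ɣ] derived before the DEF suffix.
The alternation reflects word-final obstruent devoicing: voiced obstruents become voiceless word-finally. /ɣ/ is underlying.
Hence 'boat' is /xɔɣ/ underlyingly.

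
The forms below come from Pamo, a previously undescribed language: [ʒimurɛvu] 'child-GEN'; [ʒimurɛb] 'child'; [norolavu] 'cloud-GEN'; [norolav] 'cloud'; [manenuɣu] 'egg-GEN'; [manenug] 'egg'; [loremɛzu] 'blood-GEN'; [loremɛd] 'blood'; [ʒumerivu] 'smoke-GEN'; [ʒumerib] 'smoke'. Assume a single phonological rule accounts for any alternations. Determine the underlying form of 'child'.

/ʒimurɛb/

The stem for 'child' ends in [v] in [ʒimurɛvu] but [b] in [ʒimurɛb].
Compare 'cloud', with invariant [v] in [norolavu] and [norolav]: an analysis with underlying /v/ and a rule producing [b] in isolation would wrongly predict alternation here too.
Therefore /b/ is basic and [v] is derived by intervocalic spirantization (voiced stops become fricatives between vowels).
The underlying form of 'child' is therefore /ʒimurɛb/.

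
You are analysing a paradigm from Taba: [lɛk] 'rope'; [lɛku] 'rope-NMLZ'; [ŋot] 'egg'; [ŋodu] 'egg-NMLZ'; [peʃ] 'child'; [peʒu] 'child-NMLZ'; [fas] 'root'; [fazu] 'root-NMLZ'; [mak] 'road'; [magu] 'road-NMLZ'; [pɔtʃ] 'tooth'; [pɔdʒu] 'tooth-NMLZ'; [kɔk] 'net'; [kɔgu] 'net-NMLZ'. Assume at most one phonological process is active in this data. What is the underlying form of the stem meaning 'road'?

/mag/

The root 'road' surfaces as [mak] and [magu], with a stem-final [k] ~ [g] alternation.
But 'rope' keeps [k] in both environments ([lɛk], [lɛku]), so there is no rule changing /k/ to [g] before the NMLZ suffix.
The underlying segment must be /g/; voiced obstruents become voiceless word-finally, yielding [k] there.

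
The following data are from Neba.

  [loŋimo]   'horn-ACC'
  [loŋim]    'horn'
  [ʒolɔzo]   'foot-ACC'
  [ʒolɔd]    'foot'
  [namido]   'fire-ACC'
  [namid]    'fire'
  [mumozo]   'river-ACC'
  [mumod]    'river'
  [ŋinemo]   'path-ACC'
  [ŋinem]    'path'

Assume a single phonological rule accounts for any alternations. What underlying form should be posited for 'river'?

/mumoz/

'river' shows [z] ~ [d] at the end of the stem ([mumozo] vs [mumod]).
The stem 'fire' ([namido], [namid]) shows [d] unchanged in both environments, so [d] cannot be basic with [z] derived before the ACC suffix.
Therefore /z/ is basic and [d] is derived by word-final hardening (voiced fricatives become stops word-finally).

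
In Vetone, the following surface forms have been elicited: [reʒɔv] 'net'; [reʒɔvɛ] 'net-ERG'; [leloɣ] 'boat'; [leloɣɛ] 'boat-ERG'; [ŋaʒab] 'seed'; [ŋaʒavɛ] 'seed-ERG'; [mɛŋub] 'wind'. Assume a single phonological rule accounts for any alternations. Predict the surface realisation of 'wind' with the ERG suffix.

In [ŋaʒab] and [ŋaʒavɛ] the final segment of 'seed' alternates: [b] ~ [v].
The stem 'net' ([reʒɔv], [reʒɔvɛ]) shows [v] unchanged in both environments, so [v] cannot be basic with [b] derived in isolation.
So /b/ is underlying, and a rule of intervocalic spirantization — voiced stops become fricatives between vowels — gives [v].
From [mɛŋub] the stem 'wind' is /mɛŋub/; between vowels this yields [mɛŋuvɛ].

[mɛŋuvɛ]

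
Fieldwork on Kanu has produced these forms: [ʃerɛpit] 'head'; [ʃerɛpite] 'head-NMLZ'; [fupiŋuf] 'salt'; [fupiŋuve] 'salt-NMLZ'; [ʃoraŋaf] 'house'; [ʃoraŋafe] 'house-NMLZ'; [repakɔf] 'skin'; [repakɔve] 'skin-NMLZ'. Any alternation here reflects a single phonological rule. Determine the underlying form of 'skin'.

In [repakɔf] and [repakɔve] the final segment of 'skin' alternates: [f] ~ [v].
The stem 'house' ([ʃoraŋaf], [ʃoraŋafe]) shows [f] unchanged in both environments, so [f] cannot be basic with [v] derived before the NMLZ suffix.
The underlying segment must be /v/; voiced obstruents become voiceless word-finally, yielding [f] there.
So 'skin' = /repakɔv/.

/repakɔv/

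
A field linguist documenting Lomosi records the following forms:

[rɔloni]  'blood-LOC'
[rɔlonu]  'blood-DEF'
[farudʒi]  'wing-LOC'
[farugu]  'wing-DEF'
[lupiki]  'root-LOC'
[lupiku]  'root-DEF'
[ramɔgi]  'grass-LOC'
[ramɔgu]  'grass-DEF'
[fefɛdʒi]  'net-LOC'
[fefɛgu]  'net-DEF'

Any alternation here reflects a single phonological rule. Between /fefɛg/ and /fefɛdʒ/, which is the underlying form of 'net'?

/fefɛdʒ/

The root 'net' surfaces as [fefɛdʒi] and [fefɛgu], with a stem-final [dʒ] ~ [g] alternation.
But 'grass' keeps [g] in both environments ([ramɔgi], [ramɔgu]), so there is no rule changing /g/ to [dʒ] before the LOC suffix.
Therefore /dʒ/ is basic and [g] is derived by depalatalization (palato-alveolar /dʒ/ becomes [g] when no front vowel follows).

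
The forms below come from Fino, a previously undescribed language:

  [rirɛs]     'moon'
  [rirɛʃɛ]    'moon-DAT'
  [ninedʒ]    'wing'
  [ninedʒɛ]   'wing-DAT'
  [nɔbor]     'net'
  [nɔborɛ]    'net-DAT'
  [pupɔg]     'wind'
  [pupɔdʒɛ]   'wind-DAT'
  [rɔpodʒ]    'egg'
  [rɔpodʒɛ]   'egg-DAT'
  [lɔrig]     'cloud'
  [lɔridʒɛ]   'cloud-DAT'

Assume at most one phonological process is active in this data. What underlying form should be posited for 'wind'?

/pupɔg/

The stem for 'wind' ends in [g] in [pupɔg] but [dʒ] in [pupɔdʒɛ].
Compare 'wing', with invariant [dʒ] in [ninedʒ] and [ninedʒɛ]: an analysis with underlying /dʒ/ and a rule producing [g] in isolation would wrongly predict alternation here too.
So /g/ is underlying, and a rule of palatalization before a front vowel — /g/ and /s/ become palato-alveolar [dʒ] and [ʃ] before a front vowel — gives [dʒ].
So 'wind' = /pupɔg/.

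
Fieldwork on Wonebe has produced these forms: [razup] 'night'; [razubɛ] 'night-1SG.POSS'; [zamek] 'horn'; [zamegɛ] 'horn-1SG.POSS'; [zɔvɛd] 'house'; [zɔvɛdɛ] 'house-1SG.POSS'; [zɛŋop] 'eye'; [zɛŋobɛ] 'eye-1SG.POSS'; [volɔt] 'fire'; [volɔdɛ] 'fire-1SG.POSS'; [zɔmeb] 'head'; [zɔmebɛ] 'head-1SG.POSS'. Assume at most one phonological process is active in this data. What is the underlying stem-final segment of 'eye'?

/p/

The stem for 'eye' ends in [p] in [zɛŋop] but [b] in [zɛŋobɛ].
If /b/ were underlying and a rule turned it into [p] in isolation, 'head' would also alternate; but it has [b] in both [zɔmeb] and [zɔmebɛ].
The underlying segment must be /p/; voiceless stops become voiced between vowels, yielding [b] there.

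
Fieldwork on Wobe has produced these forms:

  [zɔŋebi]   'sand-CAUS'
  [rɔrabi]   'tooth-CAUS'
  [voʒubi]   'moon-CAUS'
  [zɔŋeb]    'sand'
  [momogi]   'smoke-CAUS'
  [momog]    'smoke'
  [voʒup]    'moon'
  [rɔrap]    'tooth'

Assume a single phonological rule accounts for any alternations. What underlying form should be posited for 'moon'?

In [voʒup] and [voʒubi] the final segment of 'moon' alternates: [p] ~ [b].
The stem 'sand' ([zɔŋeb], [zɔŋebi]) shows [b] unchanged in both environments, so [b] cannot be basic with [p] derived in isolation.
The alternation reflects intervocalic voicing: voiceless stops become voiced between vowels. /p/ is underlying.
Hence 'moon' is /voʒup/ underlyingly.

/voʒup/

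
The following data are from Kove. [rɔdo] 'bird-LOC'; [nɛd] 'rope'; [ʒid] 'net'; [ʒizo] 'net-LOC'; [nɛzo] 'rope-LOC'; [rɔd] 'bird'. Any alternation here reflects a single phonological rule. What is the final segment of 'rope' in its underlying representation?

/z/

In [nɛzo] and [nɛd] the final segment of 'rope' alternates: [z] ~ [d].
Compare 'bird', with invariant [d] in [rɔdo] and [rɔd]: an analysis with underlying /d/ and a rule producing [z] before the LOC suffix would wrongly predict alternation here too.
So /z/ is underlying, and a rule of word-final hardening — voiced fricatives become stops word-finally — gives [d].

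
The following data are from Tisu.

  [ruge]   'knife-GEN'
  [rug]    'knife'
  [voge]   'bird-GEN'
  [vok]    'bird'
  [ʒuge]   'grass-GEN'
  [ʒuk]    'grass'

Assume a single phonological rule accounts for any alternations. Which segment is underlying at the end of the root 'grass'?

'grass' shows [g] ~ [k] at the end of the stem ([ʒuge] vs [ʒuk]).
Compare 'knife', with invariant [g] in [ruge] and [rug]: an analysis with underlying /g/ and a rule producing [k] in isolation would wrongly predict alternation here too.
Therefore /k/ is basic and [g] is derived by intervocalic voicing (voiceless stops become voiced between vowels).

/k/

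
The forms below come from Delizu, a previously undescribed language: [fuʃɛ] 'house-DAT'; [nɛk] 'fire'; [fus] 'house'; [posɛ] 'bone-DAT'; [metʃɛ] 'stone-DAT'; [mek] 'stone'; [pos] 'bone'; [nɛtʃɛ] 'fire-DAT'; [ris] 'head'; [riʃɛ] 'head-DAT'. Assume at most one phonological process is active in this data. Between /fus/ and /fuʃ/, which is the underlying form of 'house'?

/fuʃ/

The root 'house' surfaces as [fus] and [fuʃɛ], with a stem-final [s] ~ [ʃ] alternation.
The stem 'bone' ([pos], [posɛ]) shows [s] unchanged in both environments, so [s] cannot be basic with [ʃ] derived before the DAT suffix.
The alternation reflects depalatalization: palato-alveolar /tʃ/ and /ʃ/ become [k] and [s] when no front vowel follows. /ʃ/ is underlying.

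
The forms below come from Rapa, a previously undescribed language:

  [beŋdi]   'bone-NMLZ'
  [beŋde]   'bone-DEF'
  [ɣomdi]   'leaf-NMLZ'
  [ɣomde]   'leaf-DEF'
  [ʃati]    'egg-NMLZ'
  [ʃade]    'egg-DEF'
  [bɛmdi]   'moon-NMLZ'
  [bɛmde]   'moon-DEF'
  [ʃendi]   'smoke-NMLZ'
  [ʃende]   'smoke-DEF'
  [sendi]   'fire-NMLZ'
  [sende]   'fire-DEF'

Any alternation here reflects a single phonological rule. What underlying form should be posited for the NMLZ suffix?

/-ti/

The NMLZ morpheme has two allomorphs, [-di] and [-ti].
By contrast the DEF suffix keeps its initial [d] throughout — that segment must be underlying.
So the underlying form is /-ti/, and voiceless stops become voiced after a nasal.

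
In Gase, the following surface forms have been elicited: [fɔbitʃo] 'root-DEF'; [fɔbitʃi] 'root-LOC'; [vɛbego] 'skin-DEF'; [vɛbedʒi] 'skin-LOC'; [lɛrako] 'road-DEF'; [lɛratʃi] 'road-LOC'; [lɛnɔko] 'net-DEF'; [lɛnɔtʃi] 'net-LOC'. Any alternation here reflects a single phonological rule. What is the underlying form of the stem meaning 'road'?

The stem for 'road' ends in [k] in [lɛrako] but [tʃ] in [lɛratʃi].
Compare 'root', with invariant [tʃ] in [fɔbitʃo] and [fɔbitʃi]: an analysis with underlying /tʃ/ and a rule producing [k] before the DEF suffix would wrongly predict alternation here too.
The underlying segment must be /k/; /k/ and /g/ become palato-alveolar [tʃ] and [dʒ] before a front vowel, yielding [tʃ] there.

/lɛrak/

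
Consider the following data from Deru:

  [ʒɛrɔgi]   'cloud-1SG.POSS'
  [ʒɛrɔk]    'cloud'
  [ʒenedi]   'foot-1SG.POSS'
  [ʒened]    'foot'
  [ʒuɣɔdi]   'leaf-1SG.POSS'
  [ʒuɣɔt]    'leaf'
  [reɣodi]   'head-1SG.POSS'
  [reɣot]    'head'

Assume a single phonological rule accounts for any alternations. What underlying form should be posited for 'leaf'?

/ʒuɣɔt/

The stem for 'leaf' ends in [d] in [ʒuɣɔdi] but [t] in [ʒuɣɔt].
If /d/ were underlying and a rule turned it into [t] in isolation, 'foot' would also alternate; but it has [d] in both [ʒenedi] and [ʒened].
So /t/ is underlying, and a rule of intervocalic voicing — voiceless stops become voiced between vowels — gives [d].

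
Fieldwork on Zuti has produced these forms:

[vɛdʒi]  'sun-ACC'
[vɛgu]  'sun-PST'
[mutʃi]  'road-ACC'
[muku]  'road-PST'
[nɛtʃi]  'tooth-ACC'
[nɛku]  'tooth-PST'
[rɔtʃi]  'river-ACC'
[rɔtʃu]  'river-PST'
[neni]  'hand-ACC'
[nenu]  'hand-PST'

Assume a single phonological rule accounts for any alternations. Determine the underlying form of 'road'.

/muk/

The root 'road' surfaces as [mutʃi] and [muku], with a stem-final [tʃ] ~ [k] alternation.
Compare 'river', with invariant [tʃ] in [rɔtʃi] and [rɔtʃu]: an analysis with underlying /tʃ/ and a rule producing [k] before the PST suffix would wrongly predict alternation here too.
Therefore /k/ is basic and [tʃ] is derived by palatalization before a front vowel (/k/ and /g/ become palato-alveolar [tʃ] and [dʒ] before a front vowel).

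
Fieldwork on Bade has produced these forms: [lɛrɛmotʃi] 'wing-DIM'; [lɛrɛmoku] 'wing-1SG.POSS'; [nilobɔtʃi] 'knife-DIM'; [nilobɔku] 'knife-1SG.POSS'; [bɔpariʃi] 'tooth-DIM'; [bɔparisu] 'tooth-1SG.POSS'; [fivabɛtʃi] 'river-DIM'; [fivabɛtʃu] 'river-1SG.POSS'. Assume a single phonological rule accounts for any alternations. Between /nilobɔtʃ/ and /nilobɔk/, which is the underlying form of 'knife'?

'knife' shows [tʃ] ~ [k] at the end of the stem ([nilobɔtʃi] vs [nilobɔku]).
The stem 'river' ([fivabɛtʃi], [fivabɛtʃu]) shows [tʃ] unchanged in both environments, so [tʃ] cannot be basic with [k] derived before the 1SG.POSS suffix.
Therefore /k/ is basic and [tʃ] is derived by palatalization before a front vowel (/k/ and /s/ become palato-alveolar [tʃ] and [ʃ] before a front vowel).

/nilobɔk/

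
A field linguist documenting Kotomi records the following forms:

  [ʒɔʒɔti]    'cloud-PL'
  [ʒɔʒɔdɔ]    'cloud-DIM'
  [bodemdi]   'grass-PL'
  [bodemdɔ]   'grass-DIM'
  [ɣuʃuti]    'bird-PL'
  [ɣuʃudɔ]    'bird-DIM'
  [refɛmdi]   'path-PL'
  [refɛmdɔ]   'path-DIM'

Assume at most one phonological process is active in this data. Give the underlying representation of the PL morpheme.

The PL morpheme has two allomorphs, [-di] and [-ti].
By contrast the DIM suffix keeps its initial [d] throughout — that segment must be underlying.
The PL suffix is therefore /-ti/ underlyingly, with post-nasal voicing: voiceless stops become voiced after a nasal.

/-ti/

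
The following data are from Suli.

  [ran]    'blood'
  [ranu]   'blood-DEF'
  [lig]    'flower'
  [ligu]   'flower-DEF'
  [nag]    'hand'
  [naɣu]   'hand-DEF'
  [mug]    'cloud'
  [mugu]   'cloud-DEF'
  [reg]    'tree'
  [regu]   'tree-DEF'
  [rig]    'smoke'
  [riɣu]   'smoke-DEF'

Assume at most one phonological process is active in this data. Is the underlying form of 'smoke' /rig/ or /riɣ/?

In [rig] and [riɣu] the final segment of 'smoke' alternates: [g] ~ [ɣ].
But 'cloud' keeps [g] in both environments ([mug], [mugu]), so there is no rule changing /g/ to [ɣ] before the DEF suffix.
The underlying segment must be /ɣ/; voiced fricatives become stops word-finally, yielding [g] there.

/riɣ/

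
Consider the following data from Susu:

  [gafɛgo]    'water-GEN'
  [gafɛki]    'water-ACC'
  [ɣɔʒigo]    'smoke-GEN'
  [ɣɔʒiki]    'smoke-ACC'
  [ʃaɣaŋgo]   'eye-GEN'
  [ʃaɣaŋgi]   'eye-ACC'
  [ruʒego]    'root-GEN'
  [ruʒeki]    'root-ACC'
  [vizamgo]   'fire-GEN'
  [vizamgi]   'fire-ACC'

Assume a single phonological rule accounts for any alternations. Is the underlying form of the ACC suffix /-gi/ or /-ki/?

The ACC morpheme has two allomorphs, [-gi] and [-ki].
By contrast the GEN suffix keeps its initial [g] throughout — that segment must be underlying.
So the underlying form is /-ki/, and voiceless stops become voiced after a nasal.

/-ki/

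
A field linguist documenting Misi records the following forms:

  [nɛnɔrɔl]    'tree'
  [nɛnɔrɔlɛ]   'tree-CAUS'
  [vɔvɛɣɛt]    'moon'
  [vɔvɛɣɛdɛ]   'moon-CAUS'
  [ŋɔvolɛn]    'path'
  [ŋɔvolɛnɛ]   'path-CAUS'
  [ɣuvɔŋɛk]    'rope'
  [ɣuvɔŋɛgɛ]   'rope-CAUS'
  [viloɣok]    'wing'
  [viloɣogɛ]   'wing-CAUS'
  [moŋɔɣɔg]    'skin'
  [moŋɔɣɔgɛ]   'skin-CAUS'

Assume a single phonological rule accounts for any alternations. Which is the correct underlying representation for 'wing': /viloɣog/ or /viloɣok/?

In [viloɣok] and [viloɣogɛ] the final segment of 'wing' alternates: [k] ~ [g].
The stem 'skin' ([moŋɔɣɔg], [moŋɔɣɔgɛ]) shows [g] unchanged in both environments, so [g] cannot be basic with [k] derived in isolation.
The alternation reflects intervocalic voicing: voiceless stops become voiced between vowels. /k/ is underlying.

/viloɣok/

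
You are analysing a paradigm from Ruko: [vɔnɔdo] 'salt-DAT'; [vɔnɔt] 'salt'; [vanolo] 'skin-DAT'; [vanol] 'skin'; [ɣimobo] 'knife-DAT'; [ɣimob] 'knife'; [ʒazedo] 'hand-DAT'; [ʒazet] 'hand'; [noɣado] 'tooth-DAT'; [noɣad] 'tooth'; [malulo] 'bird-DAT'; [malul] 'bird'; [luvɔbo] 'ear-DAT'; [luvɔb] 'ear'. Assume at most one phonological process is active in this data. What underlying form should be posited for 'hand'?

The root 'hand' surfaces as [ʒazedo] and [ʒazet], with a stem-final [d] ~ [t] alternation.
Compare 'tooth', with invariant [d] in [noɣado] and [noɣad]: an analysis with underlying /d/ and a rule producing [t] in isolation would wrongly predict alternation here too.
The underlying segment must be /t/; voiceless stops become voiced between vowels, yielding [d] there.
Hence 'hand' is /ʒazet/ underlyingly.

/ʒazet/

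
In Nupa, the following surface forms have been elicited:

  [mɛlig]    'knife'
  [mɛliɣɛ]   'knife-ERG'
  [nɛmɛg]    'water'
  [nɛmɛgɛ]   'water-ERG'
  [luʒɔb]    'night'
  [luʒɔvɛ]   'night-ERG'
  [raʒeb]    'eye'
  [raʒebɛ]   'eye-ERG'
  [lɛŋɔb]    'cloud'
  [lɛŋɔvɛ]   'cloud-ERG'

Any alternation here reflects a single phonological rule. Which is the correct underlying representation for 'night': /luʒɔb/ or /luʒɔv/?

/luʒɔv/

In [luʒɔb] and [luʒɔvɛ] the final segment of 'night' alternates: [b] ~ [v].
But 'eye' keeps [b] in both environments ([raʒeb], [raʒebɛ]), so there is no rule changing /b/ to [v] before the ERG suffix.
The underlying segment must be /v/; voiced fricatives become stops word-finally, yielding [b] there.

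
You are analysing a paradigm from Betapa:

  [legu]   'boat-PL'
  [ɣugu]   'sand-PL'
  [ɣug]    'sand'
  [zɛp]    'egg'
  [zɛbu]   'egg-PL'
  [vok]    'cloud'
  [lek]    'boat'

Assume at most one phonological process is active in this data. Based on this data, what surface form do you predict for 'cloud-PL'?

[vogu]

'boat' shows [k] ~ [g] at the end of the stem ([lek] vs [legu]).
If /g/ were underlying and a rule turned it into [k] in isolation, 'sand' would also alternate; but it has [g] in both [ɣug] and [ɣugu].
Therefore /k/ is basic and [g] is derived by intervocalic voicing (voiceless stops become voiced between vowels).
The one attested form of 'cloud', [vok], shows underlying /vok/. Applying the same rule between vowels gives [vogu].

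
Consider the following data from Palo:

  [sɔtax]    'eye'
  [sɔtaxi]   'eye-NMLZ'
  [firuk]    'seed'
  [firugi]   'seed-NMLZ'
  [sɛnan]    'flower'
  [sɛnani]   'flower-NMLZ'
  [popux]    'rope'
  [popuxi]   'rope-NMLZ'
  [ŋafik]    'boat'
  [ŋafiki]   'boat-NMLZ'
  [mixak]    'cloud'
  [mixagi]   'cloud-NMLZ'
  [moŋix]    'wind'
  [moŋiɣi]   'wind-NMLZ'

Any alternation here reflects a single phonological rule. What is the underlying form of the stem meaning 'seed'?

/firug/

'seed' shows [k] ~ [g] at the end of the stem ([firuk] vs [firugi]).
If /k/ were underlying and a rule turned it into [g] before the NMLZ suffix, 'boat' would also alternate; but it has [k] in both [ŋafik] and [ŋafiki].
The underlying segment must be /g/; voiced obstruents become voiceless word-finally, yielding [k] there.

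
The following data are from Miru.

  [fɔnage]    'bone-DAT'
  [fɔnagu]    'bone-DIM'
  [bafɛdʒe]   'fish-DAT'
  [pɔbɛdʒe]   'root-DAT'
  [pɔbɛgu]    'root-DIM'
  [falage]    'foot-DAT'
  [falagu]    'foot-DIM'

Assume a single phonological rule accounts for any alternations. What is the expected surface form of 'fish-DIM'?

The root 'root' surfaces as [pɔbɛdʒe] and [pɔbɛgu], with a stem-final [dʒ] ~ [g] alternation.
The stem 'foot' ([falage], [falagu]) shows [g] unchanged in both environments, so [g] cannot be basic with [dʒ] derived before the DAT suffix.
The underlying segment must be /dʒ/; palato-alveolar /dʒ/ becomes [g] when no front vowel follows, yielding [g] there.
The one attested form of 'fish', [bafɛdʒe], shows underlying /bafɛdʒ/. Applying the same rule when no front vowel follows gives [bafɛgu].

[bafɛgu]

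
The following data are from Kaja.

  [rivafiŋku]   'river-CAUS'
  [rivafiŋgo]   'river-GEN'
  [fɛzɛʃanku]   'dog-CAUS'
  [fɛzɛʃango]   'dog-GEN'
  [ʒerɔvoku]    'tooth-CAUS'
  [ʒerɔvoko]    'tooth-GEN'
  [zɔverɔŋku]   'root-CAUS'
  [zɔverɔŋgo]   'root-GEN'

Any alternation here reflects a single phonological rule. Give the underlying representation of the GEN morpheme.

/-go/

The GEN suffix surfaces as [-go] and [-ko], depending on the final segment of the stem.
The CAUS suffix, which begins with [k], is invariant after every stem; so [k] is not altered by any rule here.
The GEN suffix is therefore /-go/ underlyingly, with post-vocalic devoicing: voiced stops become voiceless after a vowel.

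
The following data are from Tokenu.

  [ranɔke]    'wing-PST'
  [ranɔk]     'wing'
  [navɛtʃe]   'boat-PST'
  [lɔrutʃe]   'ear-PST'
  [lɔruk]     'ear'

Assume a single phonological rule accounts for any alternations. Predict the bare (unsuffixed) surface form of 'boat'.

The stem for 'ear' ends in [tʃ] in [lɔrutʃe] but [k] in [lɔruk].
But 'wing' keeps [k] in both environments ([ranɔke], [ranɔk]), so there is no rule changing /k/ to [tʃ] before the PST suffix.
The underlying segment must be /tʃ/; palato-alveolar /tʃ/ becomes [k] when no front vowel follows, yielding [k] there.
The one attested form of 'boat', [navɛtʃe], shows underlying /navɛtʃ/. Applying the same rule when no front vowel follows gives [navɛk].

[navɛk]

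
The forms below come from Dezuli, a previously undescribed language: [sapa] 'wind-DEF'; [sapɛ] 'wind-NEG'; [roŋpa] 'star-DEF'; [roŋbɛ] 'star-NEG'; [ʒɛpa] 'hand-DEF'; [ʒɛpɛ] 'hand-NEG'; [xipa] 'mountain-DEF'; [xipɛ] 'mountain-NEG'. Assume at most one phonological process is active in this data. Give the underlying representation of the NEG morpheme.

The NEG morpheme has two allomorphs, [-bɛ] and [-pɛ].
The DEF suffix, which begins with [p], is invariant after every stem; so [p] is not altered by any rule here.
So the underlying form is /-bɛ/, and voiced stops become voiceless after a vowel.

/-bɛ/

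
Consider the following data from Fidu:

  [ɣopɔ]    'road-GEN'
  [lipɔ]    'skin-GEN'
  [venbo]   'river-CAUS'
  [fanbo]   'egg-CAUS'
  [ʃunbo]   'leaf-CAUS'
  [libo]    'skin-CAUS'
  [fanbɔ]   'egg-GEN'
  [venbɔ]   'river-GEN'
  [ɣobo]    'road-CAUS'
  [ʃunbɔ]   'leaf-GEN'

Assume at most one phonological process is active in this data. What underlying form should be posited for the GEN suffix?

/-pɔ/

The GEN morpheme has two allomorphs, [-bɔ] and [-pɔ].
By contrast the CAUS suffix keeps its initial [b] throughout — that segment must be underlying.
The GEN suffix is therefore /-pɔ/ underlyingly, with post-nasal voicing: voiceless stops become voiced after a nasal.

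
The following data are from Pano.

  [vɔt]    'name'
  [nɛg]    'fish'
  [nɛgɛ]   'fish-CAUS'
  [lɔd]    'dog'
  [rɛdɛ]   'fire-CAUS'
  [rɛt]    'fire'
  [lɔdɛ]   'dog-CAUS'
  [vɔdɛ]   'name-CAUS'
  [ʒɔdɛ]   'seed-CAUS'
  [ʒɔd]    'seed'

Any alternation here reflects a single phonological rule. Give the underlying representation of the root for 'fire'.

/rɛt/

The root 'fire' surfaces as [rɛdɛ] and [rɛt], with a stem-final [d] ~ [t] alternation.
But 'dog' keeps [d] in both environments ([lɔdɛ], [lɔd]), so there is no rule changing /d/ to [t] in isolation.
So /t/ is underlying, and a rule of intervocalic voicing — voiceless stops become voiced between vowels — gives [d].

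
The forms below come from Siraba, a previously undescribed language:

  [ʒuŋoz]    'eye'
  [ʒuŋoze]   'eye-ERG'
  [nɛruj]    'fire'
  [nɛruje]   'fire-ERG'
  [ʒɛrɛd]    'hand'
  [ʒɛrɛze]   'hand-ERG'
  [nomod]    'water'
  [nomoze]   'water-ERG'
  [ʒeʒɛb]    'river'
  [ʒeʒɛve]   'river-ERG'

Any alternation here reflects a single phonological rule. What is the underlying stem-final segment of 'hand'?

The stem for 'hand' ends in [d] in [ʒɛrɛd] but [z] in [ʒɛrɛze].
The stem 'eye' ([ʒuŋoz], [ʒuŋoze]) shows [z] unchanged in both environments, so [z] cannot be basic with [d] derived in isolation.
The underlying segment must be /d/; voiced stops become fricatives between vowels, yielding [z] there.

/d/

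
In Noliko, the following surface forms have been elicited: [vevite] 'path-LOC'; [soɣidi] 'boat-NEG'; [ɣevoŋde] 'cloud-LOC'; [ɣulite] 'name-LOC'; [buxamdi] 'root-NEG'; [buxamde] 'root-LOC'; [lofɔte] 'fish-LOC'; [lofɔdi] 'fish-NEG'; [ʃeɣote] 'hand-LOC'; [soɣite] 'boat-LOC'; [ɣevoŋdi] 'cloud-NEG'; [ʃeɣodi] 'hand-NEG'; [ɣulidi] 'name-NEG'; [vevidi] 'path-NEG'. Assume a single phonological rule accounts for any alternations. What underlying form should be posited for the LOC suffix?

The LOC suffix surfaces as [-de] and [-te], depending on the final segment of the stem.
By contrast the NEG suffix keeps its initial [d] throughout — that segment must be underlying.
So the underlying form is /-te/, and voiceless stops become voiced after a nasal.

/-te/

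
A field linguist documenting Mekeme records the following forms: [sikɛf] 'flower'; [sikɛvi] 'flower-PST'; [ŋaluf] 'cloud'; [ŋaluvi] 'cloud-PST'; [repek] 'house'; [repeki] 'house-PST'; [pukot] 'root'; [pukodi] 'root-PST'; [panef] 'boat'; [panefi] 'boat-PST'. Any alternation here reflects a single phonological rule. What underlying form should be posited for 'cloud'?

The stem for 'cloud' ends in [f] in [ŋaluf] but [v] in [ŋaluvi].
But 'boat' keeps [f] in both environments ([panef], [panefi]), so there is no rule changing /f/ to [v] before the PST suffix.
The underlying segment must be /v/; voiced obstruents become voiceless word-finally, yielding [f] there.
The underlying form of 'cloud' is therefore /ŋaluv/.

/ŋaluv/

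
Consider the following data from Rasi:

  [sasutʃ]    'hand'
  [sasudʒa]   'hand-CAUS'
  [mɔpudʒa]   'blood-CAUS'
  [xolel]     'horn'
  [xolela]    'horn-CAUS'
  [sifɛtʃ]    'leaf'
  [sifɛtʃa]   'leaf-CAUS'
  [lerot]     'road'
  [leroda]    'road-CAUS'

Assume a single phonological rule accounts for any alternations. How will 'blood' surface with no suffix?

'hand' shows [tʃ] ~ [dʒ] at the end of the stem ([sasutʃ] vs [sasudʒa]).
If /tʃ/ were underlying and a rule turned it into [dʒ] before the CAUS suffix, 'leaf' would also alternate; but it has [tʃ] in both [sifɛtʃ] and [sifɛtʃa].
Therefore /dʒ/ is basic and [tʃ] is derived by word-final obstruent devoicing (voiced obstruents become voiceless word-finally).
From [mɔpudʒa] the stem 'blood' is /mɔpudʒ/; word-finally this yields [mɔputʃ].

[mɔputʃ]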